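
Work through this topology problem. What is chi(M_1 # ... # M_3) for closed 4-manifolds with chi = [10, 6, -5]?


For n-manifolds: chi(A#B) = chi(A) + chi(B) - chi(S^4).
chi(S^4) = 1 + (-1)^4 = 2.
chi(#) = (sum chi_i) - (3-1)*chi(S^4) = 11 - 2*2 = 7

7


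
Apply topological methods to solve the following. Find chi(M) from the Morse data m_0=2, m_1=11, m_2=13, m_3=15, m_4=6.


Morse theory: chi(M) = sum_k (-1)^k m_k where m_k = #(index-k critical points).
= (2) + (-11) + (13) + (-15) + (6) = -5

-5


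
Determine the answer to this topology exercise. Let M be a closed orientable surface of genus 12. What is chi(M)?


For a closed orientable surface of genus g: chi = 2 - 2g.
Here g = 12.
chi = 2 - 2*12 = 2 - 24 = -22

-22


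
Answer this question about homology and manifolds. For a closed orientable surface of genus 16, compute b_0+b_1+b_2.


For Sigma_16: b_0 = 1, b_1 = 2g = 32, b_2 = 1.
Total = 1 + 32 + 1 = 34

34


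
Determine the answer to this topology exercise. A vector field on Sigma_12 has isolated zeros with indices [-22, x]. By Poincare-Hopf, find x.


Poincare-Hopf: sum of indices = chi(M).
chi(Sigma_12) = 2 - 2*12 = -22.
Sum of known indices = -22.
x = chi - (sum known) = -22 - (-22) = 0

0


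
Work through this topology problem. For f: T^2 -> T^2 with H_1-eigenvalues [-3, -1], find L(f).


For a torus self-map: L(f) = det(I - A) where A acts on H_1.
L(f) = (1--3) * (1--1) = 4 * 2 = 8

8


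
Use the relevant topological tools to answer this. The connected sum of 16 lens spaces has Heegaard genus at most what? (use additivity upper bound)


Heegaard genus satisfies g(A#B) <= g(A) + g(B).
Each lens space has g = 1.
Upper bound: 16 * 1 = 16

16


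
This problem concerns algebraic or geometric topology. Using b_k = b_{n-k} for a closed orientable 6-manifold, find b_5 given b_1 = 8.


Poincare duality for closed orientable n-manifolds: b_k = b_{n-k}.
Here n = 6, so b_5 = b_1 = 8

8


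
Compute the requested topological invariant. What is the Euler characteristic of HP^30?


HP^30 has one cell in each dimension 0, 4, ..., 4*30 (30+1 cells, all even-dim).
chi = 30 + 1 = 31

31


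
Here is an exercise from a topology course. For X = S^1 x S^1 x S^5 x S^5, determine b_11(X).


Each S^d has Poincare polynomial 1 + t^d.
The product S^1 x S^1 x S^5 x S^5 has Poincare polynomial prod(1+t^d_i).
Expanding: b_0=1, b_1=2, b_2=1, b_5=2, b_6=4, b_7=2, b_10=1, b_11=2, b_12=1.
b_11 = 2

2


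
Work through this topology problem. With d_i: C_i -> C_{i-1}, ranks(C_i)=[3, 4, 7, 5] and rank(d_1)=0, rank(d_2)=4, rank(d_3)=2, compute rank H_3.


rank H_k = rank(ker d_k) - rank(im d_{k+1}).
rank(ker d_3) = rank(C_3) - rank(d_3) = 5 - 2 = 3.
rank(im d_{3+1}) = 0.
rank H_3 = 3 - 0 = 3

3


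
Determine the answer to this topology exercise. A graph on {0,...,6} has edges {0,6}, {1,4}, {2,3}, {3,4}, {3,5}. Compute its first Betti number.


b_1 = E - V + (number of components).
E = 5, V = 7, components = 2.
b_1 = 5 - 7 + 2 = 0

0


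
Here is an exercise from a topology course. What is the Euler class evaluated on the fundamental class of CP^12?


For any closed oriented manifold, <e(TM),[M]> = chi(M).
chi(CP^12) = 12+1 = 13

13


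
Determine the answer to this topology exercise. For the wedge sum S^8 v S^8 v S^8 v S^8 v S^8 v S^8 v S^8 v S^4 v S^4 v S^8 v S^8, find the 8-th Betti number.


For a wedge of spheres, H_k (k>0) is free on one generator per sphere of dimension k.
Spheres of dimension 8: count = 9.
b_8 = 9

9


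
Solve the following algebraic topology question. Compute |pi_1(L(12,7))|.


pi_1(L(p,q)) = Z/pZ for any q coprime to p.
|pi_1(L(12,7))| = 12

12


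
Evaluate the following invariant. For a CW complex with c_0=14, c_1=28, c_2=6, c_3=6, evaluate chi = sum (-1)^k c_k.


chi = sum_k (-1)^k c_k.
= (-1)^0*14 + (-1)^1*28 + (-1)^2*6 + (-1)^3*6
= (14) + (-28) + (6) + (-6)
= -14

-14


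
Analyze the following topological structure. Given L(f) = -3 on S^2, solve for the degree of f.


L(f) = 1 + (-1)^2 deg(f) on S^2.
-3 = 1 + (-1)^2 * deg(f)
(-1)^2 * deg(f) = -4
deg(f) = -4

-4


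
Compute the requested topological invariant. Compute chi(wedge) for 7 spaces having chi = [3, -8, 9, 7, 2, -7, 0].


chi(A v B) = chi(A) + chi(B) - 1 (one point identified).
For 7 spaces: chi = (sum chi_i) - (7 - 1).
sum = 6; chi = 6 - 6 = 0

0


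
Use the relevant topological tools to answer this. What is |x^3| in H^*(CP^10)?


|x| = 2 in H^*(CP^n).
|x^3| = 3 * |x| = 3 * 2 = 6

6


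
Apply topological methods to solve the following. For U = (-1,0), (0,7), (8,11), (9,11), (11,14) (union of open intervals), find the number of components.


Sort and merge overlapping open intervals.
Merged: (-1,0), (0,7), (8,11), (11,14).
Number of components = 4

4


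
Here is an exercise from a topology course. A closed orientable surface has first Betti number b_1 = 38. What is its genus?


For a closed orientable surface: b_1 = 2g.
38 = 2g
g = 38 / 2 = 19

19


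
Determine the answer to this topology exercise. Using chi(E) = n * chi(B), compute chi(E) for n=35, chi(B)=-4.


For a finite covering: chi(E) = (number of sheets) * chi(B).
chi(E) = 35 * (-4) = -140

-140


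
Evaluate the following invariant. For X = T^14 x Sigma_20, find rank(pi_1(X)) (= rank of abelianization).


pi_1(A x B) = pi_1(A) x pi_1(B); rank of abelianization = b_1.
b_1(T^14) = 14, b_1(Sigma_20) = 2*20 = 40.
b_1(product) = 14 + 40 = 54

54


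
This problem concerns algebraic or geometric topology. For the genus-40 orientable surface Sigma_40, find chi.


For a closed orientable surface of genus g: chi = 2 - 2g.
Here g = 40.
chi = 2 - 2*40 = 2 - 80 = -78

-78


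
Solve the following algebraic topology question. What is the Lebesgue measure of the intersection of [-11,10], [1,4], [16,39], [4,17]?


Intersection = [max(a_i), min(b_i)] = [16, 4].
Since 16 > 4, the intersection is empty.
Length = 0

0


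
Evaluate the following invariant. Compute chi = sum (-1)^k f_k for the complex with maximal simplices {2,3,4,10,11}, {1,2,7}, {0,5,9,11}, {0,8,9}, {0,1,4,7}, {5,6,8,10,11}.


Enumerate all faces; f-vector: f_0=12, f_1=34, f_2=30, f_3=12, f_4=2.
chi = sum (-1)^k f_k = -2

-2


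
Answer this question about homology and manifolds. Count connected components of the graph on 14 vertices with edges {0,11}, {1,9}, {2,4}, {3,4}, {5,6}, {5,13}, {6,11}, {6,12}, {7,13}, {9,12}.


Run DFS/union-find over 14 vertices.
V = 14, E = 10.
Number of components = 4

4


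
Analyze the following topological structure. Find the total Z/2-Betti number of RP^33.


H^k(RP^33; Z/2) = Z/2 for each 0 <= k <= 33.
Total dimension = 33 + 1 = 34

34


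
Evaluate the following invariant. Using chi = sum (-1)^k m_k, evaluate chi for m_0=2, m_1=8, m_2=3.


Morse theory: chi(M) = sum_k (-1)^k m_k where m_k = #(index-k critical points).
= (2) + (-8) + (3) = -3

-3


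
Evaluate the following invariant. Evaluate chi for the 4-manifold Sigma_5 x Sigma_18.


chi(Sigma_5) = 2 - 2*5 = -8
chi(Sigma_18) = 2 - 2*18 = -34
chi(product) = (-8) * (-34) = 272

272


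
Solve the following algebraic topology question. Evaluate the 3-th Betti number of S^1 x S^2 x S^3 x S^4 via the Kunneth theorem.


Each S^d has Poincare polynomial 1 + t^d.
The product S^1 x S^2 x S^3 x S^4 has Poincare polynomial prod(1+t^d_i).
Expanding: b_0=1, b_1=1, b_2=1, b_3=2, b_4=2, b_5=2, b_6=2, b_7=2, b_8=1, b_9=1, b_10=1.
b_3 = 2

2


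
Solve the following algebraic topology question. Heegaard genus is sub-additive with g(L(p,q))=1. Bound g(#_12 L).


Heegaard genus satisfies g(A#B) <= g(A) + g(B).
Each lens space has g = 1.
Upper bound: 12 * 1 = 12

12


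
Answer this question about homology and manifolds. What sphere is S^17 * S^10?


Join of spheres: S^m * S^n = S^{m+n+1}.
dim = 17 + 10 + 1 = 28

28


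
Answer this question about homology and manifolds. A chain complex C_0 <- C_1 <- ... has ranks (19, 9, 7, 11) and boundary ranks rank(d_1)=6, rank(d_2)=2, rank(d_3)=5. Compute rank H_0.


rank H_k = rank(ker d_k) - rank(im d_{k+1}).
rank(ker d_0) = rank(C_0) - rank(d_0) = 19 - 0 = 19.
rank(im d_{0+1}) = 6.
rank H_0 = 19 - 6 = 13

13


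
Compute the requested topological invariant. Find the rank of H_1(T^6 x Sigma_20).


pi_1(A x B) = pi_1(A) x pi_1(B); rank of abelianization = b_1.
b_1(T^6) = 6, b_1(Sigma_20) = 2*20 = 40.
b_1(product) = 6 + 40 = 46

46


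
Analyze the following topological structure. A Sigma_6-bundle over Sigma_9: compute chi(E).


For a fiber bundle F -> E -> B (with CW structure): chi(E) = chi(B) * chi(F).
chi(Sigma_9) = -16, chi(Sigma_6) = -10.
chi(E) = (-16) * (-10) = 160

160


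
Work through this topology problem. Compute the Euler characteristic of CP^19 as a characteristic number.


For any closed oriented manifold, <e(TM),[M]> = chi(M).
chi(CP^19) = 19+1 = 20

20


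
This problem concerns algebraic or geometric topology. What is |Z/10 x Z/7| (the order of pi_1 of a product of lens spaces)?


pi_1(X x Y) = pi_1(X) x pi_1(Y).
pi_1(L(10,1)) = Z/10, pi_1(L(7,1)) = Z/7.
|Z/10 x Z/7| = 10 * 7 = 70

70


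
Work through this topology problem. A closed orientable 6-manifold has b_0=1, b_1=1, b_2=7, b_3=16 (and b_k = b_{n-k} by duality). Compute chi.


By Poincare duality b_k = b_{6-k}, so full Betti numbers: b_0=1, b_1=1, b_2=7, b_3=16, b_4=7, b_5=1, b_6=1.
chi = sum (-1)^k b_k = -2

-2


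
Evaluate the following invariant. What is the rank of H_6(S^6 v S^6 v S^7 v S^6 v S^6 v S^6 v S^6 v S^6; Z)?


For a wedge of spheres, H_k (k>0) is free on one generator per sphere of dimension k.
Spheres of dimension 6: count = 7.
b_6 = 7

7


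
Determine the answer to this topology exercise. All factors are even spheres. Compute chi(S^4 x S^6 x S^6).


chi is multiplicative: chi(X x Y) = chi(X) chi(Y).
Each even-dim sphere has chi = 2. There are 3 factors.
chi = 2^3 = 8

8


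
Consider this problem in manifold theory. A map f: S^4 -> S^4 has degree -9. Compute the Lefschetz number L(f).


On S^4: L(f) = tr(f_0*) + (-1)^4 tr(f_4*) = 1 + (-1)^4 * deg(f).
L(f) = 1 + (-1)^4 * -9 = 1 + -9 = -8

-8


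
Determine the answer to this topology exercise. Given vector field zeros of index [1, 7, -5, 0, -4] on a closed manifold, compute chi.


Poincare-Hopf: chi(M) = sum of indices of zeros.
chi = (1) + (7) + (-5) + (0) + (-4) = -1

-1


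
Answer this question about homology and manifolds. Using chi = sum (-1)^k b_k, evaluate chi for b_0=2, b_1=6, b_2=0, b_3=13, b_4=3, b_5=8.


chi = sum_k (-1)^k b_k.
= (2) + (-6) + (0) + (-13) + (3) + (-8)
= -22

-22


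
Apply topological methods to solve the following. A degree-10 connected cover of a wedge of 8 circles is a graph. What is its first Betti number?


Nielsen-Schreier: an index-n subgroup of F_r is free of rank 1 + n(r-1).
Equivalently: chi(cover) = n*chi(base); chi(vee_r S^1) = 1 - 8 = -7.
chi(E) = 10*(-7) = -70; rank = 1 - chi(E) = 1 - (-70) = 71.
rank = 1 + 10*(8-1) = 1 + 70 = 71

71


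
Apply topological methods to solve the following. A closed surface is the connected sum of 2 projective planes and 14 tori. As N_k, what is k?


Since a >= 1, the sum is non-orientable; each T^2 can be replaced by RP^2 # RP^2 (since T^2#RP^2 = 3RP^2).
Total crosscaps k = 2 + 2*14 = 30.
Check via chi: chi = 2*1 + 14*0 - (2+14-1)*2 = -28 = 2 - k = -28. Consistent.

30


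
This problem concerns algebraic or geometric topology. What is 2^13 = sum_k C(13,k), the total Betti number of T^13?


b_k(T^13) = C(13,k), so the sum over k is sum_k C(13,k) = 2^13.
Total = 2^13 = 8192

8192


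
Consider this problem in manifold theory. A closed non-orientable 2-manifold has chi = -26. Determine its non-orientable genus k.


chi = 2 - k for closed non-orientable surfaces with k crosscaps.
-26 = 2 - k
k = 2 - (-26) = 28

28


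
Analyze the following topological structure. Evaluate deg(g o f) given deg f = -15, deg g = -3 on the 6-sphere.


Degree is multiplicative under composition: deg(g o f) = deg(g) * deg(f).
= -3 * -15 = 45

45


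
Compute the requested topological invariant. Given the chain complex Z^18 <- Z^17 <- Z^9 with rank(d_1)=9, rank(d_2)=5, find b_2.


rank H_k = rank(ker d_k) - rank(im d_{k+1}).
rank(ker d_2) = rank(C_2) - rank(d_2) = 9 - 5 = 4.
rank(im d_{2+1}) = 0.
rank H_2 = 4 - 0 = 4

4


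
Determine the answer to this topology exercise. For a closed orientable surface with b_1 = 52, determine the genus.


For a closed orientable surface: b_1 = 2g.
52 = 2g
g = 52 / 2 = 26

26


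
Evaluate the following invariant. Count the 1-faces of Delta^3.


Delta^3 has 3+1 vertices. A 1-face is a choice of 1+1 vertices.
f_1 = C(3+1, 1+1) = C(4,2) = 6

6


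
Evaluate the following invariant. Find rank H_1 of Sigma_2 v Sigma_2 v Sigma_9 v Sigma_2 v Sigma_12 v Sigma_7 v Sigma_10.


For a wedge X v Y: reduced H_k(X v Y) = H_k(X) + H_k(Y).
Each Sigma_g contributes b_1 = 2g.
b_1 = 4 + 4 + 18 + 4 + 24 + 14 + 20 = 88

88


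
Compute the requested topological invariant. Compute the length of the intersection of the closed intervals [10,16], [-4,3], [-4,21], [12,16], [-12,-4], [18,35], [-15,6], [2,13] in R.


Intersection = [max(a_i), min(b_i)] = [18, -4].
Since 18 > -4, the intersection is empty.
Length = 0

0


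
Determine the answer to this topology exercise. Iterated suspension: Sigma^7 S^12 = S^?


Each suspension raises dimension by 1: Sigma S^n = S^{n+1}.
Sigma^7 S^12 = S^{12+7} = S^19

19


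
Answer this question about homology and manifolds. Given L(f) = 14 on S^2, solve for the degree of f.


L(f) = 1 + (-1)^2 deg(f) on S^2.
14 = 1 + (-1)^2 * deg(f)
(-1)^2 * deg(f) = 13
deg(f) = 13

13


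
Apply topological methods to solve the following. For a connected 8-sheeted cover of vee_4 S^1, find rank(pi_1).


Nielsen-Schreier: an index-n subgroup of F_r is free of rank 1 + n(r-1).
Equivalently: chi(cover) = n*chi(base); chi(vee_r S^1) = 1 - 4 = -3.
chi(E) = 8*(-3) = -24; rank = 1 - chi(E) = 1 - (-24) = 25.
rank = 1 + 8*(4-1) = 1 + 24 = 25

25


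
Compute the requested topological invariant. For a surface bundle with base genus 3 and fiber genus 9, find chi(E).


For a fiber bundle F -> E -> B (with CW structure): chi(E) = chi(B) * chi(F).
chi(Sigma_3) = -4, chi(Sigma_9) = -16.
chi(E) = (-4) * (-16) = 64

64


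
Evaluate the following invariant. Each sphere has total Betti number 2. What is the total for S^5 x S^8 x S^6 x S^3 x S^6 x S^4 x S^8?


Total Betti number is multiplicative under products.
Each S^d (d>=1) has total Betti number 2.
There are 7 sphere factors.
Total = 2^7 = 128

128


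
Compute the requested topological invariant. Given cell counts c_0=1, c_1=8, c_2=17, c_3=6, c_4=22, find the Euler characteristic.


chi = sum_k (-1)^k c_k.
= (-1)^0*1 + (-1)^1*8 + (-1)^2*17 + (-1)^3*6 + (-1)^4*22
= (1) + (-8) + (17) + (-6) + (22)
= 26

26


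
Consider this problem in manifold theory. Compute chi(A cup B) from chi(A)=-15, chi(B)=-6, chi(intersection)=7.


chi(A cup B) = chi(A) + chi(B) - chi(A cap B)
= -15 + (-6) - (7)
= -28

-28


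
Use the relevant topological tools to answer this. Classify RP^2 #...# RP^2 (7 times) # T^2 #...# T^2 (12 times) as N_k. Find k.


Since a >= 1, the sum is non-orientable; each T^2 can be replaced by RP^2 # RP^2 (since T^2#RP^2 = 3RP^2).
Total crosscaps k = 7 + 2*12 = 31.
Check via chi: chi = 7*1 + 12*0 - (7+12-1)*2 = -29 = 2 - k = -29. Consistent.

31


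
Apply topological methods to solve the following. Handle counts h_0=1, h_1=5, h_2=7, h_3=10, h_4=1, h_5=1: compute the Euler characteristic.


Handles of index k contribute (-1)^k to chi (same as CW cells).
chi = (1) + (-5) + (7) + (-10) + (1) + (-1) = -7

-7


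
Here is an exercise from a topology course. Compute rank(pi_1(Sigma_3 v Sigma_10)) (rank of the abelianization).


For a wedge: H_1(A v B) = H_1(A) + H_1(B).
b_1(Sigma_3) = 6, b_1(Sigma_10) = 20.
b_1 = 6 + 20 = 26

26


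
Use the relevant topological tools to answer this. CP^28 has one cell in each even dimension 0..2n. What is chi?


CP^28 has one cell in each even dimension 0, 2, ..., 2*28 (28+1 cells total).
All cells are even-dimensional, so chi = number of cells.
chi = 28 + 1 = 29

29


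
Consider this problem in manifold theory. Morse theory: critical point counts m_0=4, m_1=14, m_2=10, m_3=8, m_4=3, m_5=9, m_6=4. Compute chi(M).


Morse theory: chi(M) = sum_k (-1)^k m_k where m_k = #(index-k critical points).
= (4) + (-14) + (10) + (-8) + (3) + (-9) + (4) = -10

-10


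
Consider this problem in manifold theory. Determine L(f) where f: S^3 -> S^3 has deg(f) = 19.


On S^3: L(f) = tr(f_0*) + (-1)^3 tr(f_3*) = 1 + (-1)^3 * deg(f).
L(f) = 1 + (-1)^3 * 19 = 1 + -19 = -18

-18


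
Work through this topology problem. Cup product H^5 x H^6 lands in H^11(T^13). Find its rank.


Cup product: H^p x H^q -> H^{p+q}; here p+q = 5+6 = 11.
rank H^k(T^n) = C(n,k).
C(13,11) = 78

78


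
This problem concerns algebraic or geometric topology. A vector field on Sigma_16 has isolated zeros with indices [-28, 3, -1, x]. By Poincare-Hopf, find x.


Poincare-Hopf: sum of indices = chi(M).
chi(Sigma_16) = 2 - 2*16 = -30.
Sum of known indices = -26.
x = chi - (sum known) = -30 - (-26) = -4

-4


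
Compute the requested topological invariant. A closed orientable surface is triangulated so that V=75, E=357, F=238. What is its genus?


chi = V - E + F = 75 - 357 + 238 = -44
For orientable closed surface: chi = 2 - 2g, so g = (2 - chi)/2.
g = (2 - (-44)) / 2 = 46 / 2 = 23

23


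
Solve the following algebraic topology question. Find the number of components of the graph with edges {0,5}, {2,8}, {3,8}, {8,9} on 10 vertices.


Run DFS/union-find over 10 vertices.
V = 10, E = 4.
Number of components = 6

6


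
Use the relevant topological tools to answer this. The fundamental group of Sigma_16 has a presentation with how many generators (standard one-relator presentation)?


Standard presentation: pi_1(Sigma_g) = <a_1,b_1,...,a_g,b_g | [a_1,b_1]...[a_g,b_g] = 1>.
Number of generators = 2g = 2*16 = 32

32


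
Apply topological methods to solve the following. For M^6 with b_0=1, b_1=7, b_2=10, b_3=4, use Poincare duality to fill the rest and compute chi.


By Poincare duality b_k = b_{6-k}, so full Betti numbers: b_0=1, b_1=7, b_2=10, b_3=4, b_4=10, b_5=7, b_6=1.
chi = sum (-1)^k b_k = 4

4


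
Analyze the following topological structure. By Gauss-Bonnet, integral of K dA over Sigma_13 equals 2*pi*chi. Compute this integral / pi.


Gauss-Bonnet: integral K dA = 2*pi*chi(M).
chi(Sigma_13) = 2 - 2*13 = -24.
(integral K dA)/pi = 2*chi = 2*(-24) = -48

-48


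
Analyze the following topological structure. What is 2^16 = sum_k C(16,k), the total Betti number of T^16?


b_k(T^16) = C(16,k), so the sum over k is sum_k C(16,k) = 2^16.
Total = 2^16 = 65536

65536


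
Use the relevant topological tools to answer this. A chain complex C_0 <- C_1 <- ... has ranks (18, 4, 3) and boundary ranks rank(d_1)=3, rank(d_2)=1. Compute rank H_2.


rank H_k = rank(ker d_k) - rank(im d_{k+1}).
rank(ker d_2) = rank(C_2) - rank(d_2) = 3 - 1 = 2.
rank(im d_{2+1}) = 0.
rank H_2 = 2 - 0 = 2

2


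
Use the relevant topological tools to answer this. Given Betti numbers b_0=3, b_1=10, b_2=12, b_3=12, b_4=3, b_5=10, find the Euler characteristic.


chi = sum_k (-1)^k b_k.
= (3) + (-10) + (12) + (-12) + (3) + (-10)
= -14

-14


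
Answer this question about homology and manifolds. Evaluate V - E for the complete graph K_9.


K_9: V = 9, E = C(9,2) = 36.
chi = V - E = 9 - 36 = -27

-27


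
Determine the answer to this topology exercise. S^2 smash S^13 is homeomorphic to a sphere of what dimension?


S^m ^ S^n = S^{m+n}.
k = 2 + 13 = 15

15


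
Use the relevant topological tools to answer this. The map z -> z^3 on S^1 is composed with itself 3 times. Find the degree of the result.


deg(f) = 3. Degree is multiplicative: deg(f^3) = (deg f)^3.
deg(f^3) = (3)^3 = 27

27


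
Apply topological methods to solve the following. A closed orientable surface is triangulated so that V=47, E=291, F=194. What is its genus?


chi = V - E + F = 47 - 291 + 194 = -50
For orientable closed surface: chi = 2 - 2g, so g = (2 - chi)/2.
g = (2 - (-50)) / 2 = 52 / 2 = 26

26


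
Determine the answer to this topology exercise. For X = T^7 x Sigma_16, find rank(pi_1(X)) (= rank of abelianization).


pi_1(A x B) = pi_1(A) x pi_1(B); rank of abelianization = b_1.
b_1(T^7) = 7, b_1(Sigma_16) = 2*16 = 32.
b_1(product) = 7 + 32 = 39

39


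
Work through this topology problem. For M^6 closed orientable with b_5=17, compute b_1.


Poincare duality for closed orientable n-manifolds: b_k = b_{n-k}.
Here n = 6, so b_1 = b_5 = 17

17


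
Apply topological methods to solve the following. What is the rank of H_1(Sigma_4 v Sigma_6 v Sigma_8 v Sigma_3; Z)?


For a wedge X v Y: reduced H_k(X v Y) = H_k(X) + H_k(Y).
Each Sigma_g contributes b_1 = 2g.
b_1 = 8 + 12 + 16 + 6 = 42

42


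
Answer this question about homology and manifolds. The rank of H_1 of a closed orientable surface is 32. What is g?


For a closed orientable surface: b_1 = 2g.
32 = 2g
g = 32 / 2 = 16

16


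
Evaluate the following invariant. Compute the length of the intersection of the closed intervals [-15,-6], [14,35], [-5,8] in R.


Intersection = [max(a_i), min(b_i)] = [14, -6].
Since 14 > -6, the intersection is empty.
Length = 0

0


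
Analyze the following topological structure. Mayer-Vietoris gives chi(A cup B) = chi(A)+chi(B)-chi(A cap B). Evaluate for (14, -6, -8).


chi(A cup B) = chi(A) + chi(B) - chi(A cap B)
= 14 + (-6) - (-8)
= 16

16


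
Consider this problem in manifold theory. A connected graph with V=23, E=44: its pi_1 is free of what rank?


For a connected graph: rank(pi_1) = b_1 = E - V + 1 = 1 - chi.
chi = V - E = 23 - 44 = -21.
rank = 1 - (-21) = 44 - 23 + 1 = 22

22


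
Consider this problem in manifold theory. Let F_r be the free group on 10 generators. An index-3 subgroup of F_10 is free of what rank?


Nielsen-Schreier: an index-n subgroup of F_r is free of rank 1 + n(r-1).
Equivalently: chi(cover) = n*chi(base); chi(vee_r S^1) = 1 - 10 = -9.
chi(E) = 3*(-9) = -27; rank = 1 - chi(E) = 1 - (-27) = 28.
rank = 1 + 3*(10-1) = 1 + 27 = 28

28


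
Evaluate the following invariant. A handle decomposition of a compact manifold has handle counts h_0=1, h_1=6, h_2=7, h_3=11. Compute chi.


Handles of index k contribute (-1)^k to chi (same as CW cells).
chi = (1) + (-6) + (7) + (-11) = -9

-9


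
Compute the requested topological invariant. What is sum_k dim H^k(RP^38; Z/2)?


H^k(RP^38; Z/2) = Z/2 for each 0 <= k <= 38.
Total dimension = 38 + 1 = 39

39


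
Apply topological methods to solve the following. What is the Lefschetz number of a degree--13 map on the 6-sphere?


On S^6: L(f) = tr(f_0*) + (-1)^6 tr(f_6*) = 1 + (-1)^6 * deg(f).
L(f) = 1 + (-1)^6 * -13 = 1 + -13 = -12

-12


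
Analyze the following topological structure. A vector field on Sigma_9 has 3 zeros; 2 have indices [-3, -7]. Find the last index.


Poincare-Hopf: sum of indices = chi(M).
chi(Sigma_9) = 2 - 2*9 = -16.
Sum of known indices = -10.
x = chi - (sum known) = -16 - (-10) = -6

-6


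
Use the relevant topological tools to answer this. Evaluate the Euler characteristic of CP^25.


CP^25 has one cell in each even dimension 0, 2, ..., 2*25 (25+1 cells total).
All cells are even-dimensional, so chi = number of cells.
chi = 25 + 1 = 26

26


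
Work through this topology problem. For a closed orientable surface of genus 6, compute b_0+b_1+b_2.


For Sigma_6: b_0 = 1, b_1 = 2g = 12, b_2 = 1.
Total = 1 + 12 + 1 = 14

14


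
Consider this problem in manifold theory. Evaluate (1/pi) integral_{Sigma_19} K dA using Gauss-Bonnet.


Gauss-Bonnet: integral K dA = 2*pi*chi(M).
chi(Sigma_19) = 2 - 2*19 = -36.
(integral K dA)/pi = 2*chi = 2*(-36) = -72

-72


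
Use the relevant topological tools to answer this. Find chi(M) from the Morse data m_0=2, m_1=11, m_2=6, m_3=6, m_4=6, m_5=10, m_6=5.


Morse theory: chi(M) = sum_k (-1)^k m_k where m_k = #(index-k critical points).
= (2) + (-11) + (6) + (-6) + (6) + (-10) + (5) = -8

-8


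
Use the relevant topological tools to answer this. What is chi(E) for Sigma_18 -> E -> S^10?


chi(S^10) = 2 (n even), chi(Sigma_18) = 2 - 2*18 = -34.
chi(E) = 2 * (-34) = -68

-68


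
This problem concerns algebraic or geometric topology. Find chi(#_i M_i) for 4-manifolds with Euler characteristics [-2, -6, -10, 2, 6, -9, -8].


For n-manifolds: chi(A#B) = chi(A) + chi(B) - chi(S^4).
chi(S^4) = 1 + (-1)^4 = 2.
chi(#) = (sum chi_i) - (7-1)*chi(S^4) = -27 - 6*2 = -39

-39


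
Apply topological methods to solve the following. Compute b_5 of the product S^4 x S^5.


Each S^d has Poincare polynomial 1 + t^d.
The product S^4 x S^5 has Poincare polynomial prod(1+t^d_i).
Expanding: b_0=1, b_4=1, b_5=1, b_9=1.
b_5 = 1

1


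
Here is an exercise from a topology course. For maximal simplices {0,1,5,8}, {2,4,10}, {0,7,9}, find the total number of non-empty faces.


Each maximal simplex on m vertices has 2^m - 1 nonempty faces.
Take the union (dedupe shared faces).
Total distinct faces = 28

28


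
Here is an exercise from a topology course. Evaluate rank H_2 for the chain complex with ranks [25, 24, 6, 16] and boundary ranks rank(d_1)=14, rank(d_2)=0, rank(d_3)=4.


rank H_k = rank(ker d_k) - rank(im d_{k+1}).
rank(ker d_2) = rank(C_2) - rank(d_2) = 6 - 0 = 6.
rank(im d_{2+1}) = 4.
rank H_2 = 6 - 4 = 2

2


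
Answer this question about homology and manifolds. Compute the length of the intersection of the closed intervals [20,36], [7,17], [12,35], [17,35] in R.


Intersection = [max(a_i), min(b_i)] = [20, 17].
Since 20 > 17, the intersection is empty.
Length = 0

0


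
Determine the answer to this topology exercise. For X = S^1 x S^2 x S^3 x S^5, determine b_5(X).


Each S^d has Poincare polynomial 1 + t^d.
The product S^1 x S^2 x S^3 x S^5 has Poincare polynomial prod(1+t^d_i).
Expanding: b_0=1, b_1=1, b_2=1, b_3=2, b_4=1, b_5=2, b_6=2, b_7=1, b_8=2, b_9=1, b_10=1, b_11=1.
b_5 = 2

2


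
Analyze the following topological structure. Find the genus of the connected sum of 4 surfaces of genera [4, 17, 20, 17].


Genus is additive under connected sum of orientable surfaces.
g = 4 + 17 + 20 + 17 = 58

58


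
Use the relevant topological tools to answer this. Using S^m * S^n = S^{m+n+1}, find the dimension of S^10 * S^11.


Join of spheres: S^m * S^n = S^{m+n+1}.
dim = 10 + 11 + 1 = 22

22


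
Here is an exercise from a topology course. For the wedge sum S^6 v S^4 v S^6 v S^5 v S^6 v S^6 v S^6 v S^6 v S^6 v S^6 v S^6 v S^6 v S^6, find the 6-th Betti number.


For a wedge of spheres, H_k (k>0) is free on one generator per sphere of dimension k.
Spheres of dimension 6: count = 11.
b_6 = 11

11


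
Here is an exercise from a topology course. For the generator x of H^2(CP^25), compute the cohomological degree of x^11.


|x| = 2 in H^*(CP^n).
|x^11| = 11 * |x| = 11 * 2 = 22

22


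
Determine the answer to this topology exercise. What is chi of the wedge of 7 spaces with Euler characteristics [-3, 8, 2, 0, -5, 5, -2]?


chi(A v B) = chi(A) + chi(B) - 1 (one point identified).
For 7 spaces: chi = (sum chi_i) - (7 - 1).
sum = 5; chi = 5 - 6 = -1

-1


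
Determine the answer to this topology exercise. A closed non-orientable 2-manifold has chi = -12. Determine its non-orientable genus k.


chi = 2 - k for closed non-orientable surfaces with k crosscaps.
-12 = 2 - k
k = 2 - (-12) = 14

14


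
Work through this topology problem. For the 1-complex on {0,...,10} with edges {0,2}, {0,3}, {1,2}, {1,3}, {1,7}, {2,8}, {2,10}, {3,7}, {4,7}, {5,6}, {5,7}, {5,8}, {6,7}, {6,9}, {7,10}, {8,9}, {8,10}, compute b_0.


Run DFS/union-find over 11 vertices.
V = 11, E = 17.
Number of components = 1

1


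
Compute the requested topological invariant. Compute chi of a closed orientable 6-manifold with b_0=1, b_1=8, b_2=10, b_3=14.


By Poincare duality b_k = b_{6-k}, so full Betti numbers: b_0=1, b_1=8, b_2=10, b_3=14, b_4=10, b_5=8, b_6=1.
chi = sum (-1)^k b_k = -8

-8


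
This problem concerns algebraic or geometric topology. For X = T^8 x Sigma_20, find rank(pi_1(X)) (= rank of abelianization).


pi_1(A x B) = pi_1(A) x pi_1(B); rank of abelianization = b_1.
b_1(T^8) = 8, b_1(Sigma_20) = 2*20 = 40.
b_1(product) = 8 + 40 = 48

48


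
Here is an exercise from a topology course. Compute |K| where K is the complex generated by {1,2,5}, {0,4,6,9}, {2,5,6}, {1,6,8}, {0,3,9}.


Each maximal simplex on m vertices has 2^m - 1 nonempty faces.
Take the union (dedupe shared faces).
Total distinct faces = 34

34


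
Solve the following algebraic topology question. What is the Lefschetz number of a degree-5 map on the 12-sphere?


On S^12: L(f) = tr(f_0*) + (-1)^12 tr(f_12*) = 1 + (-1)^12 * deg(f).
L(f) = 1 + (-1)^12 * 5 = 1 + 5 = 6

6


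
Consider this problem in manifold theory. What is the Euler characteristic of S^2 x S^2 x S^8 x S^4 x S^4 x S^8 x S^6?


chi is multiplicative: chi(X x Y) = chi(X) chi(Y).
Each even-dim sphere has chi = 2. There are 7 factors.
chi = 2^7 = 128

128


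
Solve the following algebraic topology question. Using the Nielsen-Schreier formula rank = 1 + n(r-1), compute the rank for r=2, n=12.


Nielsen-Schreier: an index-n subgroup of F_r is free of rank 1 + n(r-1).
Equivalently: chi(cover) = n*chi(base); chi(vee_r S^1) = 1 - 2 = -1.
chi(E) = 12*(-1) = -12; rank = 1 - chi(E) = 1 - (-12) = 13.
rank = 1 + 12*(2-1) = 1 + 12 = 13

13


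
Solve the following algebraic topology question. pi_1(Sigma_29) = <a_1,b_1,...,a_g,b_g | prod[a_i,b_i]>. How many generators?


Standard presentation: pi_1(Sigma_g) = <a_1,b_1,...,a_g,b_g | [a_1,b_1]...[a_g,b_g] = 1>.
Number of generators = 2g = 2*29 = 58

58


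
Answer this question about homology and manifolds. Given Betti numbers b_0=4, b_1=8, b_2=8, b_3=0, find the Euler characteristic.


chi = sum_k (-1)^k b_k.
= (4) + (-8) + (8) + (0)
= 4

4


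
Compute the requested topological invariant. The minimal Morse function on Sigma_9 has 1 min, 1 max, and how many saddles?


A perfect Morse function has m_k = b_k.
For Sigma_9: b_0=1, b_1=2g=18, b_2=1.
Saddles m_1 = 2g = 18

18


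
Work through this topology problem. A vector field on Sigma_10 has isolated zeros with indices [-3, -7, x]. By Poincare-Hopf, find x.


Poincare-Hopf: sum of indices = chi(M).
chi(Sigma_10) = 2 - 2*10 = -18.
Sum of known indices = -10.
x = chi - (sum known) = -18 - (-10) = -8

-8


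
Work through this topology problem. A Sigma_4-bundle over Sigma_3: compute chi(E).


For a fiber bundle F -> E -> B (with CW structure): chi(E) = chi(B) * chi(F).
chi(Sigma_3) = -4, chi(Sigma_4) = -6.
chi(E) = (-4) * (-6) = 24

24


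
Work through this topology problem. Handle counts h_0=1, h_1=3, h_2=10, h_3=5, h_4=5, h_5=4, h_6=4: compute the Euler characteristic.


Handles of index k contribute (-1)^k to chi (same as CW cells).
chi = (1) + (-3) + (10) + (-5) + (5) + (-4) + (4) = 8

8


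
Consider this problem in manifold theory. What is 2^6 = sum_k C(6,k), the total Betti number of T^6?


b_k(T^6) = C(6,k), so the sum over k is sum_k C(6,k) = 2^6.
Total = 2^6 = 64

64


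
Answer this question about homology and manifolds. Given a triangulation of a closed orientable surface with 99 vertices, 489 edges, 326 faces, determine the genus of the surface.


chi = V - E + F = 99 - 489 + 326 = -64
For orientable closed surface: chi = 2 - 2g, so g = (2 - chi)/2.
g = (2 - (-64)) / 2 = 66 / 2 = 33

33


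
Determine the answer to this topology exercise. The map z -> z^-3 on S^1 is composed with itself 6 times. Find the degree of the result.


deg(f) = -3. Degree is multiplicative: deg(f^6) = (deg f)^6.
deg(f^6) = (-3)^6 = 729

729


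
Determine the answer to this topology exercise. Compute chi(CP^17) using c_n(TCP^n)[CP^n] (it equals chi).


For any closed oriented manifold, <e(TM),[M]> = chi(M).
chi(CP^17) = 17+1 = 18

18


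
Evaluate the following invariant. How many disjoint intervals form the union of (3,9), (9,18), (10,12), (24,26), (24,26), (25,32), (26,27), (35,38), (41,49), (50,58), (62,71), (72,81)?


Sort and merge overlapping open intervals.
Merged: (3,9), (9,18), (24,32), (35,38), (41,49), (50,58), (62,71), (72,81).
Number of components = 8

8


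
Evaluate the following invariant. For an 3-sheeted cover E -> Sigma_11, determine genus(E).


For an n-sheeted cover: chi(E) = n * chi(B).
chi(Sigma_11) = 2 - 2*11 = -20.
chi(E) = 3 * (-20) = -60.
genus(E) = (2 - chi(E))/2 = (2 - (-60))/2 = 62/2 = 31

31


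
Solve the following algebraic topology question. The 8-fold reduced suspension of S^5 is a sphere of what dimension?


Each suspension raises dimension by 1: Sigma S^n = S^{n+1}.
Sigma^8 S^5 = S^{5+8} = S^13

13


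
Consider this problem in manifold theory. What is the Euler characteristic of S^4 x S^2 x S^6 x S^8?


chi is multiplicative: chi(X x Y) = chi(X) chi(Y).
Each even-dim sphere has chi = 2. There are 4 factors.
chi = 2^4 = 16

16


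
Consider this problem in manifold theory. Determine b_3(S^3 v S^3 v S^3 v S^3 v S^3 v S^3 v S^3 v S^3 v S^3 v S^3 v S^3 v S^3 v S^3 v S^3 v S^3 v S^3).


For a wedge of spheres, H_k (k>0) is free on one generator per sphere of dimension k.
Spheres of dimension 3: count = 16.
b_3 = 16

16


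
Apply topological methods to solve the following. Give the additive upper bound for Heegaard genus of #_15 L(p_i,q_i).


Heegaard genus satisfies g(A#B) <= g(A) + g(B).
Each lens space has g = 1.
Upper bound: 15 * 1 = 15

15


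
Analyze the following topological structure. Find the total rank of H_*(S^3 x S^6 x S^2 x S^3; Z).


Total Betti number is multiplicative under products.
Each S^d (d>=1) has total Betti number 2.
There are 4 sphere factors.
Total = 2^4 = 16

16


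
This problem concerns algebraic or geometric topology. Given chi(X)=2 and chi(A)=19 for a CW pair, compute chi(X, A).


Relative Euler characteristic: chi(X, A) = chi(X) - chi(A).
= 2 - (19) = -17

-17


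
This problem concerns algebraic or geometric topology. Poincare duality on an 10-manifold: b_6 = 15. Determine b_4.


Poincare duality for closed orientable n-manifolds: b_k = b_{n-k}.
Here n = 10, so b_4 = b_6 = 15

15


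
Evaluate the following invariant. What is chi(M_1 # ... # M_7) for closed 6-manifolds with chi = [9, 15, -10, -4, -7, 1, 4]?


For n-manifolds: chi(A#B) = chi(A) + chi(B) - chi(S^6).
chi(S^6) = 1 + (-1)^6 = 2.
chi(#) = (sum chi_i) - (7-1)*chi(S^6) = 8 - 6*2 = -4

-4


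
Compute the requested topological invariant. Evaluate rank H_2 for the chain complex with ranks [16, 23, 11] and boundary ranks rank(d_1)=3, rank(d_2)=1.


rank H_k = rank(ker d_k) - rank(im d_{k+1}).
rank(ker d_2) = rank(C_2) - rank(d_2) = 11 - 1 = 10.
rank(im d_{2+1}) = 0.
rank H_2 = 10 - 0 = 10

10


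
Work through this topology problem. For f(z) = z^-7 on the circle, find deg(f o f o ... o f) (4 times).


deg(f) = -7. Degree is multiplicative: deg(f^4) = (deg f)^4.
deg(f^4) = (-7)^4 = 2401

2401


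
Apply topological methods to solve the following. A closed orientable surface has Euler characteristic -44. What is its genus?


chi = 2 - 2g for closed orientable surfaces.
-44 = 2 - 2g
2g = 2 - (-44) = 46
g = 23

23


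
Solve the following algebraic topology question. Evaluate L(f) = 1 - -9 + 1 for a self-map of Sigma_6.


L(f) = tr(f_0*) - tr(f_1*) + tr(f_2*).
= 1 - (-9) + (1)
= 11

11


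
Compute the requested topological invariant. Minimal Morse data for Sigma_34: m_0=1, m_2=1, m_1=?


A perfect Morse function has m_k = b_k.
For Sigma_34: b_0=1, b_1=2g=68, b_2=1.
Saddles m_1 = 2g = 68

68


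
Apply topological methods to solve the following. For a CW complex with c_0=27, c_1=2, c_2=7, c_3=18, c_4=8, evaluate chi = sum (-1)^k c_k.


chi = sum_k (-1)^k c_k.
= (-1)^0*27 + (-1)^1*2 + (-1)^2*7 + (-1)^3*18 + (-1)^4*8
= (27) + (-2) + (7) + (-18) + (8)
= 22

22


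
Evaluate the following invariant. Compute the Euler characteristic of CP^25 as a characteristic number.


For any closed oriented manifold, <e(TM),[M]> = chi(M).
chi(CP^25) = 25+1 = 26

26


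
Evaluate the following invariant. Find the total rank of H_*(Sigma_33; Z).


For Sigma_33: b_0 = 1, b_1 = 2g = 66, b_2 = 1.
Total = 1 + 66 + 1 = 68

68


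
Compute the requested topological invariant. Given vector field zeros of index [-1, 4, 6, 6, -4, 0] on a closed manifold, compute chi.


Poincare-Hopf: chi(M) = sum of indices of zeros.
chi = (-1) + (4) + (6) + (6) + (-4) + (0) = 11

11


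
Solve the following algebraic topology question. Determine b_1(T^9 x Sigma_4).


pi_1(A x B) = pi_1(A) x pi_1(B); rank of abelianization = b_1.
b_1(T^9) = 9, b_1(Sigma_4) = 2*4 = 8.
b_1(product) = 9 + 8 = 17

17


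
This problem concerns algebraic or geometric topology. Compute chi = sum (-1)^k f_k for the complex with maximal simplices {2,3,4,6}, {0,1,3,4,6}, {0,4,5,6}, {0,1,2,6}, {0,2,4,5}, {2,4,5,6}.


Enumerate all faces; f-vector: f_0=7, f_1=19, f_2=23, f_3=10, f_4=1.
chi = sum (-1)^k f_k = 2

2


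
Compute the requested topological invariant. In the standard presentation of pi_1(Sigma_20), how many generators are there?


Standard presentation: pi_1(Sigma_g) = <a_1,b_1,...,a_g,b_g | [a_1,b_1]...[a_g,b_g] = 1>.
Number of generators = 2g = 2*20 = 40

40


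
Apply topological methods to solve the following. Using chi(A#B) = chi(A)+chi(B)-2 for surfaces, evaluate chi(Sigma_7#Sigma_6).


chi(Sigma_7) = 2 - 2*7 = -12
chi(Sigma_6) = 2 - 2*6 = -10
For surfaces: chi(A#B) = chi(A) + chi(B) - 2.
chi = -12 + -10 - 2 = -24

-24


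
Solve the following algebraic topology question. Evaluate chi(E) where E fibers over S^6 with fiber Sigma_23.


chi(S^6) = 2 (n even), chi(Sigma_23) = 2 - 2*23 = -44.
chi(E) = 2 * (-44) = -88

-88


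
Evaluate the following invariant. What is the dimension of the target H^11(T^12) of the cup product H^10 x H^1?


Cup product: H^p x H^q -> H^{p+q}; here p+q = 10+1 = 11.
rank H^k(T^n) = C(n,k).
C(12,11) = 12

12


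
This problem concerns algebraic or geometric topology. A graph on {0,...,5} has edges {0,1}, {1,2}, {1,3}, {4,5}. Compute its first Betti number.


b_1 = E - V + (number of components).
E = 4, V = 6, components = 2.
b_1 = 4 - 6 + 2 = 0

0


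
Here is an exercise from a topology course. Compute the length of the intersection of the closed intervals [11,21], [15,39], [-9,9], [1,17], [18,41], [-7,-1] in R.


Intersection = [max(a_i), min(b_i)] = [18, -1].
Since 18 > -1, the intersection is empty.
Length = 0

0


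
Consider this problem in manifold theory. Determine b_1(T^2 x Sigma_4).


pi_1(A x B) = pi_1(A) x pi_1(B); rank of abelianization = b_1.
b_1(T^2) = 2, b_1(Sigma_4) = 2*4 = 8.
b_1(product) = 2 + 8 = 10

10


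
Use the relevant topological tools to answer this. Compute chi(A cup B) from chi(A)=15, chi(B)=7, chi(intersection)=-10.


chi(A cup B) = chi(A) + chi(B) - chi(A cap B)
= 15 + (7) - (-10)
= 32

32


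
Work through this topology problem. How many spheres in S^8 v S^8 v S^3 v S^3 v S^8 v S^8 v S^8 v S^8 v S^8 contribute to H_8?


For a wedge of spheres, H_k (k>0) is free on one generator per sphere of dimension k.
Spheres of dimension 8: count = 7.
b_8 = 7

7


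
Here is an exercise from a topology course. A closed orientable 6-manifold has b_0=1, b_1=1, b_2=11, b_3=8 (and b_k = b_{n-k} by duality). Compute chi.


By Poincare duality b_k = b_{6-k}, so full Betti numbers: b_0=1, b_1=1, b_2=11, b_3=8, b_4=11, b_5=1, b_6=1.
chi = sum (-1)^k b_k = 14

14
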